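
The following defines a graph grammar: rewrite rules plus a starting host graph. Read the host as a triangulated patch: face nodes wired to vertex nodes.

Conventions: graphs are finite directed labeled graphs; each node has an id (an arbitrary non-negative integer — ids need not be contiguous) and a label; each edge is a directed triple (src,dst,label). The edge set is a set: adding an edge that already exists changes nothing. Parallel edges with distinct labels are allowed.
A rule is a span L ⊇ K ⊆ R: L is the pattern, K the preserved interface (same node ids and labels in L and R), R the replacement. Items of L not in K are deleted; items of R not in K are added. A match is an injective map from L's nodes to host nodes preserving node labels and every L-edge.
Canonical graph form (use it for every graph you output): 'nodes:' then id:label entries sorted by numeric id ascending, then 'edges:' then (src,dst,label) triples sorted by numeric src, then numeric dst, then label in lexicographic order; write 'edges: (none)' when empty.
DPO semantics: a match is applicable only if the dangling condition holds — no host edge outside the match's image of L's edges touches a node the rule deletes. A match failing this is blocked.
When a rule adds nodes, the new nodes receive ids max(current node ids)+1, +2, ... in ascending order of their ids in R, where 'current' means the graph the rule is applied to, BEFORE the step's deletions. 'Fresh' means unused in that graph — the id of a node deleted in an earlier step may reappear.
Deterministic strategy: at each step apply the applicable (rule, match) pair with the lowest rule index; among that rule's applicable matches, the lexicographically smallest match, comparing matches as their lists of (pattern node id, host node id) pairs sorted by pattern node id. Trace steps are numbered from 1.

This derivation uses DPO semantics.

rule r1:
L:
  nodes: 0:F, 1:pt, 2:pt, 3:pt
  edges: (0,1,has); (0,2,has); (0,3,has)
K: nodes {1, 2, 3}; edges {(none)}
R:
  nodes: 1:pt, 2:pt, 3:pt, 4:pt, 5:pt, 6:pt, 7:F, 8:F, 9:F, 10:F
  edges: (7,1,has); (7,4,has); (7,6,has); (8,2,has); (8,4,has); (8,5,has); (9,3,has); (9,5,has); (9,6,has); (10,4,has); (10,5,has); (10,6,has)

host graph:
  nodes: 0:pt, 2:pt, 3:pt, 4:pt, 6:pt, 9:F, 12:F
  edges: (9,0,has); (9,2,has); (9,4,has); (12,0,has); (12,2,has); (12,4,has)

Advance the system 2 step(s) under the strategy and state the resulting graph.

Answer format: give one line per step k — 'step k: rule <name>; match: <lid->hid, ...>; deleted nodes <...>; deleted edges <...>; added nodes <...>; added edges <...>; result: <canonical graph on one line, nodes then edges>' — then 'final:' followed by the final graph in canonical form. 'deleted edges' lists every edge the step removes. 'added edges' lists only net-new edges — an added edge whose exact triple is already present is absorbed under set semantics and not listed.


step 1: rule r1; match: 0->9, 1->0, 2->2, 3->4; deleted nodes 9; deleted edges (9,0,has); (9,2,has); (9,4,has); added nodes 13, 14, 15, 16, 17, 18, 19; added edges (16,0,has); (16,13,has); (16,15,has); (17,2,has); (17,13,has); (17,14,has); (18,4,has); (18,14,has); (18,15,has); (19,13,has); (19,14,has); (19,15,has); result: nodes: 0:pt, 2:pt, 3:pt, 4:pt, 6:pt, 12:F, 13:pt, 14:pt, 15:pt, 16:F, 17:F, 18:F, 19:F edges: (12,0,has); (12,2,has); (12,4,has); (16,0,has); (16,13,has); (16,15,has); (17,2,has); (17,13,has); (17,14,has); (18,4,has); (18,14,has); (18,15,has); (19,13,has); (19,14,has); (19,15,has)
step 2: rule r1; match: 0->12, 1->0, 2->2, 3->4; deleted nodes 12; deleted edges (12,0,has); (12,2,has); (12,4,has); added nodes 20, 21, 22, 23, 24, 25, 26; added edges (23,0,has); (23,20,has); (23,22,has); (24,2,has); (24,20,has); (24,21,has); (25,4,has); (25,21,has); (25,22,has); (26,20,has); (26,21,has); (26,22,has); result: nodes: 0:pt, 2:pt, 3:pt, 4:pt, 6:pt, 13:pt, 14:pt, 15:pt, 16:F, 17:F, 18:F, 19:F, 20:pt, 21:pt, 22:pt, 23:F, 24:F, 25:F, 26:F edges: (16,0,has); (16,13,has); (16,15,has); (17,2,has); (17,13,has); (17,14,has); (18,4,has); (18,14,has); (18,15,has); (19,13,has); (19,14,has); (19,15,has); (23,0,has); (23,20,has); (23,22,has); (24,2,has); (24,20,has); (24,21,has); (25,4,has); (25,21,has); (25,22,has); (26,20,has); (26,21,has); (26,22,has)
final:
nodes: 0:pt, 2:pt, 3:pt, 4:pt, 6:pt, 13:pt, 14:pt, 15:pt, 16:F, 17:F, 18:F, 19:F, 20:pt, 21:pt, 22:pt, 23:F, 24:F, 25:F, 26:F
edges: (16,0,has); (16,13,has); (16,15,has); (17,2,has); (17,13,has); (17,14,has); (18,4,has); (18,14,has); (18,15,has); (19,13,has); (19,14,has); (19,15,has); (23,0,has); (23,20,has); (23,22,has); (24,2,has); (24,20,has); (24,21,has); (25,4,has); (25,21,has); (25,22,has); (26,20,has); (26,21,has); (26,22,has)


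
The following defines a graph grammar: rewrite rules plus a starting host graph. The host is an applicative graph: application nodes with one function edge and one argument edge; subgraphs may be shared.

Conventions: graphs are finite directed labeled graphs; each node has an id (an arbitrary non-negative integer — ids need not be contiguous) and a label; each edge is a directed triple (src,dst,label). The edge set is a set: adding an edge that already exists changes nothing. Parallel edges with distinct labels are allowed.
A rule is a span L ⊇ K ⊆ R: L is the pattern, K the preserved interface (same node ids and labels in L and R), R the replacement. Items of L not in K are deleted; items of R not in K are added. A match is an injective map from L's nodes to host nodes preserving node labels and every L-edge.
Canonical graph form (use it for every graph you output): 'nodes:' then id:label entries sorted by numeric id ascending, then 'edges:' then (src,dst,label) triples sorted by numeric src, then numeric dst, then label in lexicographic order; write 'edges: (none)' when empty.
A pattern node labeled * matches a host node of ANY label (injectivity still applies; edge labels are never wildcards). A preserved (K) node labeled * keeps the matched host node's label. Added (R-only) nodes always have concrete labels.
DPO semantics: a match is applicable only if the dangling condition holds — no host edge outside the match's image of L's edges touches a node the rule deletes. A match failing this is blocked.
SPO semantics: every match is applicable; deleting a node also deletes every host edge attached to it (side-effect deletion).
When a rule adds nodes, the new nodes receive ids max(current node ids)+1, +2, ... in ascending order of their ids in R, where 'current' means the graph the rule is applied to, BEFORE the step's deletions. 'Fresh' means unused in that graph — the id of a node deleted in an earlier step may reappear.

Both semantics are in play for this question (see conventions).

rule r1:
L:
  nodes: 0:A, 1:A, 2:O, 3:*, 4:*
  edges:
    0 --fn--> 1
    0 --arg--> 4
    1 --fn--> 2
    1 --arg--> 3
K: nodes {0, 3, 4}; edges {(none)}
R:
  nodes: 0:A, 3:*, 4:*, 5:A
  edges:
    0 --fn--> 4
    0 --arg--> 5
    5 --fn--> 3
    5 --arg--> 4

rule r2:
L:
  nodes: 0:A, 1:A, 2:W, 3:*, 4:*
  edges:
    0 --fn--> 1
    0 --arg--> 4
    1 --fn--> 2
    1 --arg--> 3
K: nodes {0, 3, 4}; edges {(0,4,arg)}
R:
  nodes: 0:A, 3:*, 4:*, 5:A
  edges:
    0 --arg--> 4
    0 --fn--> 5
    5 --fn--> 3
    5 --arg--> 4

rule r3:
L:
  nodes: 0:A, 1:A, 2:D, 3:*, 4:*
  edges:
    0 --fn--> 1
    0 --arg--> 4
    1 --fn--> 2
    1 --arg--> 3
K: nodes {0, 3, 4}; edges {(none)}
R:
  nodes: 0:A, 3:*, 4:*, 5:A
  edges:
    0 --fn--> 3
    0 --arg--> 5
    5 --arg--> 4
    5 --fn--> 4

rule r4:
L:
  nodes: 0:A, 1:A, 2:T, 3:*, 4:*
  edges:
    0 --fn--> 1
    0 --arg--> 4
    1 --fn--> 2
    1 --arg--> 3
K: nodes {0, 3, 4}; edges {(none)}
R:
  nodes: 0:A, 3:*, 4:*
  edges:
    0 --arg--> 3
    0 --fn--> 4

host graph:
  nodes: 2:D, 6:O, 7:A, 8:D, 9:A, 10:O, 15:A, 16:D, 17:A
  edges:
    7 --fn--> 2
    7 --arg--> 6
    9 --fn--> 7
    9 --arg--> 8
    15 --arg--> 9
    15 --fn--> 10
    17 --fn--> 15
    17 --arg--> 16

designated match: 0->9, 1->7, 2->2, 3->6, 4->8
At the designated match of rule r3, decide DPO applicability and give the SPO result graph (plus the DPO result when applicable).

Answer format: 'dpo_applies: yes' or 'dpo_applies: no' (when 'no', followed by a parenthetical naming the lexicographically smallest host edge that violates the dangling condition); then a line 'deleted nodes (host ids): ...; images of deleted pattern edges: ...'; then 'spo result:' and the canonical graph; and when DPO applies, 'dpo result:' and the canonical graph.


dpo_applies: yes
deleted nodes (host ids): 2, 7; images of deleted pattern edges: (7,2,fn); (7,6,arg); (9,7,fn); (9,8,arg)
spo result:
nodes: 6:O, 8:D, 9:A, 10:O, 15:A, 16:D, 17:A, 18:A
edges: (9,6,fn); (9,18,arg); (15,9,arg); (15,10,fn); (17,15,fn); (17,16,arg); (18,8,arg); (18,8,fn)
dpo result:
nodes: 6:O, 8:D, 9:A, 10:O, 15:A, 16:D, 17:A, 18:A
edges: (9,6,fn); (9,18,arg); (15,9,arg); (15,10,fn); (17,15,fn); (17,16,arg); (18,8,arg); (18,8,fn)


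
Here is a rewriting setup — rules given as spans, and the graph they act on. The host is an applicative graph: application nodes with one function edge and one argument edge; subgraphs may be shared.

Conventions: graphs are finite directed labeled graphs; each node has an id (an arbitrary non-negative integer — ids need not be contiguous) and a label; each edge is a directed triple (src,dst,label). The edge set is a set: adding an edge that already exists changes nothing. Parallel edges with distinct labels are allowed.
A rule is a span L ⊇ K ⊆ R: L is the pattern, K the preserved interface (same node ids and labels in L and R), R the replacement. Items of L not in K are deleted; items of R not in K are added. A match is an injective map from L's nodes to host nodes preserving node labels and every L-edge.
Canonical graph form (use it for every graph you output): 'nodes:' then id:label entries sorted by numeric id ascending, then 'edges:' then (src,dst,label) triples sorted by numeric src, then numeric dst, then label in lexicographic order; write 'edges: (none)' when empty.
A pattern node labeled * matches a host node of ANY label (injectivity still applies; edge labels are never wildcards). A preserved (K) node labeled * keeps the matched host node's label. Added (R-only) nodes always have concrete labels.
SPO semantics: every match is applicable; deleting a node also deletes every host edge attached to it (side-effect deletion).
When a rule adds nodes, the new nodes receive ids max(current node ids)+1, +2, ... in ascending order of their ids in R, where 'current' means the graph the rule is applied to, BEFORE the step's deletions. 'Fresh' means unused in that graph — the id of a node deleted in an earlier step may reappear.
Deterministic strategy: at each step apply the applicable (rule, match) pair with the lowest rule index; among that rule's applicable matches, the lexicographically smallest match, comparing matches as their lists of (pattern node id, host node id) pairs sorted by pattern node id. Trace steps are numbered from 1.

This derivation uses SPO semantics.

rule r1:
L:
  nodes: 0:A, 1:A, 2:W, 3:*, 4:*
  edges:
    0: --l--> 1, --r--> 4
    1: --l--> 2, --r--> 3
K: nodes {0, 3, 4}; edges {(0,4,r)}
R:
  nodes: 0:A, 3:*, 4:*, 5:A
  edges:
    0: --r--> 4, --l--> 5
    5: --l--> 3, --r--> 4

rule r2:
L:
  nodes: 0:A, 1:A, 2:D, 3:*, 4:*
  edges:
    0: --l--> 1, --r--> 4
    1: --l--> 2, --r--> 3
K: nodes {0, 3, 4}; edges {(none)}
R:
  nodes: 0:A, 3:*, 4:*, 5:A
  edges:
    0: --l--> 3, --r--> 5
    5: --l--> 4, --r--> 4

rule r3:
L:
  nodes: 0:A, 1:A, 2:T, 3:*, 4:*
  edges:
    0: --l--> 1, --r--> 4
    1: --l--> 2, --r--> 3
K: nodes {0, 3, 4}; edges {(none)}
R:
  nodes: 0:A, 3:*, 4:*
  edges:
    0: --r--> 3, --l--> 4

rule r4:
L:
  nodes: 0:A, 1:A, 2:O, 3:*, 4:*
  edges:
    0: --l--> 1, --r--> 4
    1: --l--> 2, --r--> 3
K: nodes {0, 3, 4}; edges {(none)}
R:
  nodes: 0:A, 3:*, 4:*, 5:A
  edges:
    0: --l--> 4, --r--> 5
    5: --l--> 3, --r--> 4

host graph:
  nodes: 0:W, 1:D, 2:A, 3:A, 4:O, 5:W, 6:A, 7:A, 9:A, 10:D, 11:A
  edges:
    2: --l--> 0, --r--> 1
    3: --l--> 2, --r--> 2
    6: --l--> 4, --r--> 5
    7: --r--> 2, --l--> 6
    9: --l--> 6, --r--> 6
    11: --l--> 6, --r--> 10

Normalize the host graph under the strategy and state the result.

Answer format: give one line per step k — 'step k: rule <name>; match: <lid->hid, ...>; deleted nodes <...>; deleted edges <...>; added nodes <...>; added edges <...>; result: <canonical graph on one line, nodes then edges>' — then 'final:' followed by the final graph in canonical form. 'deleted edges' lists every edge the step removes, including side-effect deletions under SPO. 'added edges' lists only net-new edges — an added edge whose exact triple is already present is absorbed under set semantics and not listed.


step 1: rule r4; match: 0->7, 1->6, 2->4, 3->5, 4->2; deleted nodes 4, 6; deleted edges (6,4,l); (6,5,r); (7,2,r); (7,6,l); (9,6,l); (9,6,r); (11,6,l); added nodes 12; added edges (7,2,l); (7,12,r); (12,2,r); (12,5,l); result: nodes: 0:W, 1:D, 2:A, 3:A, 5:W, 7:A, 9:A, 10:D, 11:A, 12:A edges: (2,0,l); (2,1,r); (3,2,l); (3,2,r); (7,2,l); (7,12,r); (11,10,r); (12,2,r); (12,5,l)
step 2: rule r1; match: 0->7, 1->2, 2->0, 3->1, 4->12; deleted nodes 0, 2; deleted edges (2,0,l); (2,1,r); (3,2,l); (3,2,r); (7,2,l); (12,2,r); added nodes 13; added edges (7,13,l); (13,1,l); (13,12,r); result: nodes: 1:D, 3:A, 5:W, 7:A, 9:A, 10:D, 11:A, 12:A, 13:A edges: (7,12,r); (7,13,l); (11,10,r); (12,5,l); (13,1,l); (13,12,r)
final:
nodes: 1:D, 3:A, 5:W, 7:A, 9:A, 10:D, 11:A, 12:A, 13:A
edges: (7,12,r); (7,13,l); (11,10,r); (12,5,l); (13,1,l); (13,12,r)


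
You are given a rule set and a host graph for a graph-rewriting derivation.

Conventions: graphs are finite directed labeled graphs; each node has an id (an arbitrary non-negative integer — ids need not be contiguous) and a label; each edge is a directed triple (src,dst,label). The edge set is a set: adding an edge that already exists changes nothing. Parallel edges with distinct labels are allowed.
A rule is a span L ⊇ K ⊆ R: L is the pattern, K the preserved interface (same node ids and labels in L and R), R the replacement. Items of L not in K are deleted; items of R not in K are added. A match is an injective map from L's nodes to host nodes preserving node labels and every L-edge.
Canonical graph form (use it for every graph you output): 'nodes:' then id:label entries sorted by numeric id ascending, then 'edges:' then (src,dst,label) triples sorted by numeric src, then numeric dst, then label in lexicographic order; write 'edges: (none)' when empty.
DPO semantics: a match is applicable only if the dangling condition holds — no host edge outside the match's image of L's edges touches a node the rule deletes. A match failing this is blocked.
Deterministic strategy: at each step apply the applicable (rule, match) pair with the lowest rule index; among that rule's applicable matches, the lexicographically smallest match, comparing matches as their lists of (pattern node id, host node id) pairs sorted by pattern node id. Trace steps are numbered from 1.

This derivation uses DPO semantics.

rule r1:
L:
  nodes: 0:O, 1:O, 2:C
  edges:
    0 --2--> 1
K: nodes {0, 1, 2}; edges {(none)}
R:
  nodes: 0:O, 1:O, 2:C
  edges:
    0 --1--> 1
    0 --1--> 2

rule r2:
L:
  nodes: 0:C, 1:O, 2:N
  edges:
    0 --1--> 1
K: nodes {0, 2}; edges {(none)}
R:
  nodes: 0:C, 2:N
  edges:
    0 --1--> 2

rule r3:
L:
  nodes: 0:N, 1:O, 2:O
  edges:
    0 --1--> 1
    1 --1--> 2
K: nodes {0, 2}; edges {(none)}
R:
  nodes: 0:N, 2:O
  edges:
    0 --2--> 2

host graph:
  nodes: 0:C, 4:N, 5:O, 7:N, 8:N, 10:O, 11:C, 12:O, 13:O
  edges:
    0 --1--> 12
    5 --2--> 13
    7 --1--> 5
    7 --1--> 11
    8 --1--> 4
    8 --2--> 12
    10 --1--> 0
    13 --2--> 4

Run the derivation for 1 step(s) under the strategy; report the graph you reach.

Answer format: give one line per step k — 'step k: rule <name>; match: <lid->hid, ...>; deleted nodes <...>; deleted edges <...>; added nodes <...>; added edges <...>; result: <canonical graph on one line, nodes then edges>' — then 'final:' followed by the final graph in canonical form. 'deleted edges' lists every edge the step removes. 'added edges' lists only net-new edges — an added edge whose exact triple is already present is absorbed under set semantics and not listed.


step 1: rule r1; match: 0->5, 1->13, 2->0; deleted nodes (none); deleted edges (5,13,2); added nodes (none); added edges (5,0,1); (5,13,1); result: nodes: 0:C, 4:N, 5:O, 7:N, 8:N, 10:O, 11:C, 12:O, 13:O edges: (0,12,1); (5,0,1); (5,13,1); (7,5,1); (7,11,1); (8,4,1); (8,12,2); (10,0,1); (13,4,2)
final:
nodes: 0:C, 4:N, 5:O, 7:N, 8:N, 10:O, 11:C, 12:O, 13:O
edges: (0,12,1); (5,0,1); (5,13,1); (7,5,1); (7,11,1); (8,4,1); (8,12,2); (10,0,1); (13,4,2)


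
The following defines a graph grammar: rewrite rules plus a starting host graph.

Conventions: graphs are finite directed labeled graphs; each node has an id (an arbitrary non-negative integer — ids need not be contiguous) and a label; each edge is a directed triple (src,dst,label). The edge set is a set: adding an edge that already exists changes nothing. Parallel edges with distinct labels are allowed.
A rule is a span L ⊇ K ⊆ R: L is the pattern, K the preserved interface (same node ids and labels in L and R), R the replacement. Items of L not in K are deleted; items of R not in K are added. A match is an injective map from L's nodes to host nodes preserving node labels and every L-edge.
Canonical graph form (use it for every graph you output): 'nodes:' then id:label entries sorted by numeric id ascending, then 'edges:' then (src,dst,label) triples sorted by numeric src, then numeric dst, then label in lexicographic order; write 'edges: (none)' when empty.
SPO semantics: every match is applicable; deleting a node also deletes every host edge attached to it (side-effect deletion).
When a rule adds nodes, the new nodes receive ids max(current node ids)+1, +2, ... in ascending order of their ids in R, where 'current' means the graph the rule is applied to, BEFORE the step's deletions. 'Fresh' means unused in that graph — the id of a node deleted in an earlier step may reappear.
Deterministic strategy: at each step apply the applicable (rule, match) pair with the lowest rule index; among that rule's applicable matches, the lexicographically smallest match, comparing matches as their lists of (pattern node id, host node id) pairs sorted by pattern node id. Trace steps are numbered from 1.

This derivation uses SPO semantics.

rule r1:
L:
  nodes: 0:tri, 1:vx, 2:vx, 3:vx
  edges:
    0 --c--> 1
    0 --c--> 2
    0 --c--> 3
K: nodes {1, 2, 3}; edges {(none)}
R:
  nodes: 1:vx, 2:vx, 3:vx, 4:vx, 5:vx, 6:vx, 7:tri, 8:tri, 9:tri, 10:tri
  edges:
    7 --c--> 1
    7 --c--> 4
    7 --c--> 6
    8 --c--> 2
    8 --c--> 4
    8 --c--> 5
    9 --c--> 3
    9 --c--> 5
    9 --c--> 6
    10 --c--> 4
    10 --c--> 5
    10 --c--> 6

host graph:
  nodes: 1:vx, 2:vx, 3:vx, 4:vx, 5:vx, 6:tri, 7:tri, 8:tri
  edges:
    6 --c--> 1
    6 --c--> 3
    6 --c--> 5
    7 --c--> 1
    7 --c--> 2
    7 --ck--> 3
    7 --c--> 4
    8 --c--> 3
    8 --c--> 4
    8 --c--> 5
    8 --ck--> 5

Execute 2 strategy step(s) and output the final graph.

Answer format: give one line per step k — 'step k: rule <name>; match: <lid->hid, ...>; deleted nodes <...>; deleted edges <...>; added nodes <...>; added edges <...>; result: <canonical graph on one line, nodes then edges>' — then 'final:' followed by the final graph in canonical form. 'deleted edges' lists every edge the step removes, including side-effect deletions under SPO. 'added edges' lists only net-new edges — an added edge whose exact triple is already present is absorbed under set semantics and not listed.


step 1: rule r1; match: 0->6, 1->1, 2->3, 3->5; deleted nodes 6; deleted edges (6,1,c); (6,3,c); (6,5,c); added nodes 9, 10, 11, 12, 13, 14, 15; added edges (12,1,c); (12,9,c); (12,11,c); (13,3,c); (13,9,c); (13,10,c); (14,5,c); (14,10,c); (14,11,c); (15,9,c); (15,10,c); (15,11,c); result: nodes: 1:vx, 2:vx, 3:vx, 4:vx, 5:vx, 7:tri, 8:tri, 9:vx, 10:vx, 11:vx, 12:tri, 13:tri, 14:tri, 15:tri edges: (7,1,c); (7,2,c); (7,3,ck); (7,4,c); (8,3,c); (8,4,c); (8,5,c); (8,5,ck); (12,1,c); (12,9,c); (12,11,c); (13,3,c); (13,9,c); (13,10,c); (14,5,c); (14,10,c); (14,11,c); (15,9,c); (15,10,c); (15,11,c)
step 2: rule r1; match: 0->7, 1->1, 2->2, 3->4; deleted nodes 7; deleted edges (7,1,c); (7,2,c); (7,3,ck); (7,4,c); added nodes 16, 17, 18, 19, 20, 21, 22; added edges (19,1,c); (19,16,c); (19,18,c); (20,2,c); (20,16,c); (20,17,c); (21,4,c); (21,17,c); (21,18,c); (22,16,c); (22,17,c); (22,18,c); result: nodes: 1:vx, 2:vx, 3:vx, 4:vx, 5:vx, 8:tri, 9:vx, 10:vx, 11:vx, 12:tri, 13:tri, 14:tri, 15:tri, 16:vx, 17:vx, 18:vx, 19:tri, 20:tri, 21:tri, 22:tri edges: (8,3,c); (8,4,c); (8,5,c); (8,5,ck); (12,1,c); (12,9,c); (12,11,c); (13,3,c); (13,9,c); (13,10,c); (14,5,c); (14,10,c); (14,11,c); (15,9,c); (15,10,c); (15,11,c); (19,1,c); (19,16,c); (19,18,c); (20,2,c); (20,16,c); (20,17,c); (21,4,c); (21,17,c); (21,18,c); (22,16,c); (22,17,c); (22,18,c)
final:
nodes: 1:vx, 2:vx, 3:vx, 4:vx, 5:vx, 8:tri, 9:vx, 10:vx, 11:vx, 12:tri, 13:tri, 14:tri, 15:tri, 16:vx, 17:vx, 18:vx, 19:tri, 20:tri, 21:tri, 22:tri
edges: (8,3,c); (8,4,c); (8,5,c); (8,5,ck); (12,1,c); (12,9,c); (12,11,c); (13,3,c); (13,9,c); (13,10,c); (14,5,c); (14,10,c); (14,11,c); (15,9,c); (15,10,c); (15,11,c); (19,1,c); (19,16,c); (19,18,c); (20,2,c); (20,16,c); (20,17,c); (21,4,c); (21,17,c); (21,18,c); (22,16,c); (22,17,c); (22,18,c)


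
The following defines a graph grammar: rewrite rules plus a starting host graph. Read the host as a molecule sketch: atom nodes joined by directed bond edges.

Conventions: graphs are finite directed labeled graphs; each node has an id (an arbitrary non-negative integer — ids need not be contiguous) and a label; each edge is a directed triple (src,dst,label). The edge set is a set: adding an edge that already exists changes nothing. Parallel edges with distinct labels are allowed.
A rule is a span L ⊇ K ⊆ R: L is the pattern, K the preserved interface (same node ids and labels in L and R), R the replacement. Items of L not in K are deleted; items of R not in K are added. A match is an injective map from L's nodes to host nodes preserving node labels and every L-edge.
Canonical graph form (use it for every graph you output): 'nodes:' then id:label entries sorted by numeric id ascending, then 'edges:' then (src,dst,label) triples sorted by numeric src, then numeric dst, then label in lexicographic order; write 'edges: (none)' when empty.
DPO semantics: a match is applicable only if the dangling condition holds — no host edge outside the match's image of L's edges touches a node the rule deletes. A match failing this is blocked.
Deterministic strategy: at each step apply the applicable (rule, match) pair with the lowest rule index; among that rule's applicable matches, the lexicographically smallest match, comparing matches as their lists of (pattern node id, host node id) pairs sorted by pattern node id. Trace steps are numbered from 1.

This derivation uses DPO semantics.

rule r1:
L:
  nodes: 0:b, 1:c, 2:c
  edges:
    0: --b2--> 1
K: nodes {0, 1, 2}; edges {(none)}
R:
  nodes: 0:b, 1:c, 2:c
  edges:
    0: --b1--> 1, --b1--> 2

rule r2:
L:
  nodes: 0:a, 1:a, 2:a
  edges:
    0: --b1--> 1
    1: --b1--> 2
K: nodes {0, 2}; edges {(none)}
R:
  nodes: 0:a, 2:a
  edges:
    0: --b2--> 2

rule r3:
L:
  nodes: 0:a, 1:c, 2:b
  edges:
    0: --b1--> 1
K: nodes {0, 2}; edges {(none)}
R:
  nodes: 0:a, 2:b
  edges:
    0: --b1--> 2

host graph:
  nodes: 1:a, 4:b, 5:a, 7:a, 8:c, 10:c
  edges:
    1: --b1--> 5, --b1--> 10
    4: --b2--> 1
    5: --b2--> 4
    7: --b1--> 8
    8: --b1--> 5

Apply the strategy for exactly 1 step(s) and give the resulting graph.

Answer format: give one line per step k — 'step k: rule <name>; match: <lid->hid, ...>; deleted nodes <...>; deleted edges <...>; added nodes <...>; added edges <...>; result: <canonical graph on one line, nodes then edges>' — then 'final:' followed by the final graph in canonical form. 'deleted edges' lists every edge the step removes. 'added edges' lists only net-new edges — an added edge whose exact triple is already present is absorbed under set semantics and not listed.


step 1: rule r3; match: 0->1, 1->10, 2->4; deleted nodes 10; deleted edges (1,10,b1); added nodes (none); added edges (1,4,b1); result: nodes: 1:a, 4:b, 5:a, 7:a, 8:c edges: (1,4,b1); (1,5,b1); (4,1,b2); (5,4,b2); (7,8,b1); (8,5,b1)
final:
nodes: 1:a, 4:b, 5:a, 7:a, 8:c
edges: (1,4,b1); (1,5,b1); (4,1,b2); (5,4,b2); (7,8,b1); (8,5,b1)


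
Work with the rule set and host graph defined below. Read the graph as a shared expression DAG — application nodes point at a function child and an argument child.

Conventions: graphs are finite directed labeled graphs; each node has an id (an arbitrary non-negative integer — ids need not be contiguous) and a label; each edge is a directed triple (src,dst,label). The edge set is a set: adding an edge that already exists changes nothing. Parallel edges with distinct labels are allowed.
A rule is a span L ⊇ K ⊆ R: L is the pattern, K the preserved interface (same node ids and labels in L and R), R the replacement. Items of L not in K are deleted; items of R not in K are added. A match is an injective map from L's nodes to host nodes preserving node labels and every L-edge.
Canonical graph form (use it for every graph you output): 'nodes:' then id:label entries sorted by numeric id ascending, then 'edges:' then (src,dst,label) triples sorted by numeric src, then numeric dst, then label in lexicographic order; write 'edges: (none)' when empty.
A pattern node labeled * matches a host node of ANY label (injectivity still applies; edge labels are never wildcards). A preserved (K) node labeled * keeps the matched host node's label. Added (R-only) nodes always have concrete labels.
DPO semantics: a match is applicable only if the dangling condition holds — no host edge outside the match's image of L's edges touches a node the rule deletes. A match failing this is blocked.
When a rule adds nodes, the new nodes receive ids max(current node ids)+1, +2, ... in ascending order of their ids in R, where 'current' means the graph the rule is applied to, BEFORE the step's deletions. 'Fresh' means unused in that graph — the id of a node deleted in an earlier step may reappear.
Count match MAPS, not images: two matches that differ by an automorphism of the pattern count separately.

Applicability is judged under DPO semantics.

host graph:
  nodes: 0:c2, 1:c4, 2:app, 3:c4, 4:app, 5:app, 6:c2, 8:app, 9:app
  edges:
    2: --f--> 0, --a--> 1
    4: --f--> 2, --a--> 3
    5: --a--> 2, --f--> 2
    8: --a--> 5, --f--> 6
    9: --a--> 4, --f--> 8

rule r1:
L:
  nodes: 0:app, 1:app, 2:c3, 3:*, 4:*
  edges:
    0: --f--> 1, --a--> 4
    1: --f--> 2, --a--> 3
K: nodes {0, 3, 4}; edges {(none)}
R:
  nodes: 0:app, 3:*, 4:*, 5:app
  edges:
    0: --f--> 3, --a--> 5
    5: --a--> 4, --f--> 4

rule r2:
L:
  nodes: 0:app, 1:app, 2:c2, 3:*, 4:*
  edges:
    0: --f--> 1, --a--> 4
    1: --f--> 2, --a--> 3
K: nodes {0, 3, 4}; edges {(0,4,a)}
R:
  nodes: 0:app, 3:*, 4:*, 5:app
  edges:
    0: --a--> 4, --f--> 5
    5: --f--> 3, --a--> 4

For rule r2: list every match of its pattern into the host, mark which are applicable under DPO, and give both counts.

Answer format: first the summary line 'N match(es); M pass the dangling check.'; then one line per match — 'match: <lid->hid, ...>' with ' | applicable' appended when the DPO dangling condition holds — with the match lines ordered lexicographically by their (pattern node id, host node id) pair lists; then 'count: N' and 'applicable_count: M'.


2 match(es); 1 pass the dangling check.
match: 0->4, 1->2, 2->0, 3->1, 4->3
match: 0->9, 1->8, 2->6, 3->5, 4->4 | applicable
count: 2
applicable_count: 1


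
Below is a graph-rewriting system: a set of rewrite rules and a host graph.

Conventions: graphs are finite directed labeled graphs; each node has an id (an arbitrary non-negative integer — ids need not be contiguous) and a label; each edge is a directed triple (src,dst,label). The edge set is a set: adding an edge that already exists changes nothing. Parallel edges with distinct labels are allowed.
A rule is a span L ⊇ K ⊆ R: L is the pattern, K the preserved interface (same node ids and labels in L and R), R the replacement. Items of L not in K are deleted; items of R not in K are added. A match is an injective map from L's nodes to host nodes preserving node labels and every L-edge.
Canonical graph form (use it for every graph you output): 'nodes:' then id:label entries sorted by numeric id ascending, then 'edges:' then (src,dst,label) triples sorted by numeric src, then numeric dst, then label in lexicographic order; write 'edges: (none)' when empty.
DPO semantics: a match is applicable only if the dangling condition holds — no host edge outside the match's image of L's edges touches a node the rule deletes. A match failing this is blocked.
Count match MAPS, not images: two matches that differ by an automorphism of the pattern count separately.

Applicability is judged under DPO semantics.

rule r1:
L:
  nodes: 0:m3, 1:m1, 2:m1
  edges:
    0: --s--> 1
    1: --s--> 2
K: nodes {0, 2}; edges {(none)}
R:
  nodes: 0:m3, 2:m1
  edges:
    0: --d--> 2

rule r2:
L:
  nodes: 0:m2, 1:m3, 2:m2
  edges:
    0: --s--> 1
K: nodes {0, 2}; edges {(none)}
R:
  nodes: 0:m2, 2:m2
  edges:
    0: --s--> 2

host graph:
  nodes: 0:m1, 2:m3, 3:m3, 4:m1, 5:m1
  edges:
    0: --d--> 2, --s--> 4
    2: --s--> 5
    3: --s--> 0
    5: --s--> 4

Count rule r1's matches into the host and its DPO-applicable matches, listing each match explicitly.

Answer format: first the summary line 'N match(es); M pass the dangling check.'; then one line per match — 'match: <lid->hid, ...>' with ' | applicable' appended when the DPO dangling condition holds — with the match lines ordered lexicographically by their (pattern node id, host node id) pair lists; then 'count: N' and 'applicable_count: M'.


2 match(es); 1 pass the dangling check.
match: 0->2, 1->5, 2->4 | applicable
match: 0->3, 1->0, 2->4
count: 2
applicable_count: 1


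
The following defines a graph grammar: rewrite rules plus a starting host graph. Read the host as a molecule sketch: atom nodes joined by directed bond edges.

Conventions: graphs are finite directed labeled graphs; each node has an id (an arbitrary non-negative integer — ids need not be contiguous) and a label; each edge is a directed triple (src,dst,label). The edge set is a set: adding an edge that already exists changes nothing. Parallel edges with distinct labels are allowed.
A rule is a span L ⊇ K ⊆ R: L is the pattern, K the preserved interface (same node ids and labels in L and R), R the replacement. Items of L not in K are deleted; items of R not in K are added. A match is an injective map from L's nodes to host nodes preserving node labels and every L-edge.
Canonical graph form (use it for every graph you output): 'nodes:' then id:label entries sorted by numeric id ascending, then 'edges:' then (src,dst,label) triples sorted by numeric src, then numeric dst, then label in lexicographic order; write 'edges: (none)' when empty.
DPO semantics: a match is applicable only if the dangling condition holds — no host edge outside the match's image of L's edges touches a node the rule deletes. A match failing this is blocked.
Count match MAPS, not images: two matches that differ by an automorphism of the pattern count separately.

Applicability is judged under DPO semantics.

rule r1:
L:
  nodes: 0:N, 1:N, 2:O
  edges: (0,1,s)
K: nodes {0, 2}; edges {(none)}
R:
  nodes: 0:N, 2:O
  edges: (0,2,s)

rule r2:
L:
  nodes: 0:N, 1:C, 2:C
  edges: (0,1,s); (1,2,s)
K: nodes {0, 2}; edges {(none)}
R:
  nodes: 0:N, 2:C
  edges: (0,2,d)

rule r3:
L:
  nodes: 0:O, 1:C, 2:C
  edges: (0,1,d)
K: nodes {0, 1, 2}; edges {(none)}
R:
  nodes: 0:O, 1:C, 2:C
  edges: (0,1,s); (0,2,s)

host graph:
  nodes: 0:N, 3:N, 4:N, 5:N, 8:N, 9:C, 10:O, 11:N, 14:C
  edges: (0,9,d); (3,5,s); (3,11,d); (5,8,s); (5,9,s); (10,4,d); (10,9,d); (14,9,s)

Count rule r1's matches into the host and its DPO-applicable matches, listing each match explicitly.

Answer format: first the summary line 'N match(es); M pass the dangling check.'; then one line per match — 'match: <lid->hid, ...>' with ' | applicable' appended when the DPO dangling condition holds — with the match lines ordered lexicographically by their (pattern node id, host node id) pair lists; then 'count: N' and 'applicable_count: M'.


2 match(es); 1 pass the dangling check.
match: 0->3, 1->5, 2->10
match: 0->5, 1->8, 2->10 | applicable
count: 2
applicable_count: 1


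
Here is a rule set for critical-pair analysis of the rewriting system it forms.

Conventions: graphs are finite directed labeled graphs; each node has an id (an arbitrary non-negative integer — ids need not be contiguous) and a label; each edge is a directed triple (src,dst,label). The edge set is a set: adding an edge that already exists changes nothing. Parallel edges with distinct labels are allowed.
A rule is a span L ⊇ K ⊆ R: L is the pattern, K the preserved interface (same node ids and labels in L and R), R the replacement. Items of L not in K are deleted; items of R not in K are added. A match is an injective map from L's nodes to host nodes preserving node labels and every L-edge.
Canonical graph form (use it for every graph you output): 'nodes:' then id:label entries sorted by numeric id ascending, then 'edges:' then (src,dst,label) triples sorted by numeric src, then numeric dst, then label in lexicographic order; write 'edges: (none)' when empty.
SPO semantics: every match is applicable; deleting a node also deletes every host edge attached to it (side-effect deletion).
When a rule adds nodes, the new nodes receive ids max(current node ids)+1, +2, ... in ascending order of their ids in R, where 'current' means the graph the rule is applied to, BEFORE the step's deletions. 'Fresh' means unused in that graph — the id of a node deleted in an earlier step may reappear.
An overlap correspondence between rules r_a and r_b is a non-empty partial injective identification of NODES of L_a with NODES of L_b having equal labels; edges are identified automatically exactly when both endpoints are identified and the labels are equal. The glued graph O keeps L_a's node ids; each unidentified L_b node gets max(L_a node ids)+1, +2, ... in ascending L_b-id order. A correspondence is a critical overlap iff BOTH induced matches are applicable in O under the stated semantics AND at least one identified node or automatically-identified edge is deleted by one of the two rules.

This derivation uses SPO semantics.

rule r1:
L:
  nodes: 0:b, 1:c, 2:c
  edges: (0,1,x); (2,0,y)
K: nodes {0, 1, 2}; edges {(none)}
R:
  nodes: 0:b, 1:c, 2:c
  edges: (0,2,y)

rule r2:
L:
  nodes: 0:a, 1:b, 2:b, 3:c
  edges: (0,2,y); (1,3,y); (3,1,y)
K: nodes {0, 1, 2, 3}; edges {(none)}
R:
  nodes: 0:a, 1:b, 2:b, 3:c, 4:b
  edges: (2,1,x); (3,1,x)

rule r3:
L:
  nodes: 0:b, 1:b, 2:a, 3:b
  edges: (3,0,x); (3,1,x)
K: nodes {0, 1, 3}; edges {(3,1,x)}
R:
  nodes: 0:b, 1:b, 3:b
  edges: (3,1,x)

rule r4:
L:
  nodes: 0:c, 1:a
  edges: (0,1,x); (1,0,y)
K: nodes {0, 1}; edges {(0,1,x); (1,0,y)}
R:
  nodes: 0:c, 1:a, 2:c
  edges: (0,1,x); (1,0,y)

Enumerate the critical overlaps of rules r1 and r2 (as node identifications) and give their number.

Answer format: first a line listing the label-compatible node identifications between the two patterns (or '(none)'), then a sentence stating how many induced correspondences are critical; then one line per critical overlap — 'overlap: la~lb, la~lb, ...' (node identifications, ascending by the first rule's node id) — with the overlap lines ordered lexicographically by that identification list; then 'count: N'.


label-compatible node identifications between L(r1) and L(r2): 0~1, 0~2, 1~3, 2~3
1 of the induced correspondences is a critical overlap of r1 and r2.
overlap: 0~1, 2~3
count: 1


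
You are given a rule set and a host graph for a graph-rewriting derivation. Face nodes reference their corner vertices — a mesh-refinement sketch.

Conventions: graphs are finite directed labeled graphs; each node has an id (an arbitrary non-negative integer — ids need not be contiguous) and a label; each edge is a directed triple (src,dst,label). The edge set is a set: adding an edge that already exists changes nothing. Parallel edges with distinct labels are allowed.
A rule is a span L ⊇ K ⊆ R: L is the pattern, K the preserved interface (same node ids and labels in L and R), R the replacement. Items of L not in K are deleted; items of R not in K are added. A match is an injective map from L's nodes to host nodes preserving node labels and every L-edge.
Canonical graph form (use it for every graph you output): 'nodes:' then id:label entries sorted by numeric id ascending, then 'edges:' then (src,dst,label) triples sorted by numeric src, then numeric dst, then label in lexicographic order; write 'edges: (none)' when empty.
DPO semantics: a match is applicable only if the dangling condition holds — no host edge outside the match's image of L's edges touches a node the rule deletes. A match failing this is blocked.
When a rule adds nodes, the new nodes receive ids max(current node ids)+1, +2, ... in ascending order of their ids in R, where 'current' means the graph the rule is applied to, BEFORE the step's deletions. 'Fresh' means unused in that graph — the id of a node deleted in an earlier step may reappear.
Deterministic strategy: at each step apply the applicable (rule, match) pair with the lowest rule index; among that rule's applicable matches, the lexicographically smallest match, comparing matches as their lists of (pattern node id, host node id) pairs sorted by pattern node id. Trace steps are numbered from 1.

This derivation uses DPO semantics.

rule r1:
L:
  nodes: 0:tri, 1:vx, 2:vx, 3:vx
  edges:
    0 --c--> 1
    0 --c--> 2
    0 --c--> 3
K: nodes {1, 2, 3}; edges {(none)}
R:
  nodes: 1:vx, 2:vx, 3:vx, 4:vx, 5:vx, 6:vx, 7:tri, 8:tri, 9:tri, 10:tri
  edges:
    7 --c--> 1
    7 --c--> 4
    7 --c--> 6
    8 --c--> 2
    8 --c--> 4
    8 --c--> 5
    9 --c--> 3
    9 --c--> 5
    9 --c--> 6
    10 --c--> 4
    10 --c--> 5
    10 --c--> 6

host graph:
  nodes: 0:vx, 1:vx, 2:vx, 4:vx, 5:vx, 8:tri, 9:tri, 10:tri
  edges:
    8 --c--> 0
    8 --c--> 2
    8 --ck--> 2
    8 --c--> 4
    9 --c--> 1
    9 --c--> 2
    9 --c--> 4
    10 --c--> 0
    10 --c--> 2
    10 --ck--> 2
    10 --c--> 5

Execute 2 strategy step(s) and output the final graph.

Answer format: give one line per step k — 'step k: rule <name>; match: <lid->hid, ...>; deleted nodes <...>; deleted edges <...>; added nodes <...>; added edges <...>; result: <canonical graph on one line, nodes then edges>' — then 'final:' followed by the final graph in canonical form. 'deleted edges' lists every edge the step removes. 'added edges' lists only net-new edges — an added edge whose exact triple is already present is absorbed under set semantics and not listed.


step 1: rule r1; match: 0->9, 1->1, 2->2, 3->4; deleted nodes 9; deleted edges (9,1,c); (9,2,c); (9,4,c); added nodes 11, 12, 13, 14, 15, 16, 17; added edges (14,1,c); (14,11,c); (14,13,c); (15,2,c); (15,11,c); (15,12,c); (16,4,c); (16,12,c); (16,13,c); (17,11,c); (17,12,c); (17,13,c); result: nodes: 0:vx, 1:vx, 2:vx, 4:vx, 5:vx, 8:tri, 10:tri, 11:vx, 12:vx, 13:vx, 14:tri, 15:tri, 16:tri, 17:tri edges: (8,0,c); (8,2,c); (8,2,ck); (8,4,c); (10,0,c); (10,2,c); (10,2,ck); (10,5,c); (14,1,c); (14,11,c); (14,13,c); (15,2,c); (15,11,c); (15,12,c); (16,4,c); (16,12,c); (16,13,c); (17,11,c); (17,12,c); (17,13,c)
step 2: rule r1; match: 0->14, 1->1, 2->11, 3->13; deleted nodes 14; deleted edges (14,1,c); (14,11,c); (14,13,c); added nodes 18, 19, 20, 21, 22, 23, 24; added edges (21,1,c); (21,18,c); (21,20,c); (22,11,c); (22,18,c); (22,19,c); (23,13,c); (23,19,c); (23,20,c); (24,18,c); (24,19,c); (24,20,c); result: nodes: 0:vx, 1:vx, 2:vx, 4:vx, 5:vx, 8:tri, 10:tri, 11:vx, 12:vx, 13:vx, 15:tri, 16:tri, 17:tri, 18:vx, 19:vx, 20:vx, 21:tri, 22:tri, 23:tri, 24:tri edges: (8,0,c); (8,2,c); (8,2,ck); (8,4,c); (10,0,c); (10,2,c); (10,2,ck); (10,5,c); (15,2,c); (15,11,c); (15,12,c); (16,4,c); (16,12,c); (16,13,c); (17,11,c); (17,12,c); (17,13,c); (21,1,c); (21,18,c); (21,20,c); (22,11,c); (22,18,c); (22,19,c); (23,13,c); (23,19,c); (23,20,c); (24,18,c); (24,19,c); (24,20,c)
final:
nodes: 0:vx, 1:vx, 2:vx, 4:vx, 5:vx, 8:tri, 10:tri, 11:vx, 12:vx, 13:vx, 15:tri, 16:tri, 17:tri, 18:vx, 19:vx, 20:vx, 21:tri, 22:tri, 23:tri, 24:tri
edges: (8,0,c); (8,2,c); (8,2,ck); (8,4,c); (10,0,c); (10,2,c); (10,2,ck); (10,5,c); (15,2,c); (15,11,c); (15,12,c); (16,4,c); (16,12,c); (16,13,c); (17,11,c); (17,12,c); (17,13,c); (21,1,c); (21,18,c); (21,20,c); (22,11,c); (22,18,c); (22,19,c); (23,13,c); (23,19,c); (23,20,c); (24,18,c); (24,19,c); (24,20,c)
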